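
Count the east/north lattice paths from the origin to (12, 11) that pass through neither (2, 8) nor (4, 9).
Number of paths = 1313108

Inclusion–exclusion. Total paths: C(23, 12) = 1352078. Through P₁: C(10, 2)·C(13, 10) = 12870. Through P₂: C(13, 4)·C(10, 8) = 32175. Since P₁ is strictly southwest of P₂, a monotone path through both must visit P₁ then P₂; paths through both = C(10, 2)·C(3, 2)·C(10, 8) = 6075. Avoid both = 1352078 − 12870 − 32175 + 6075 = 1313108.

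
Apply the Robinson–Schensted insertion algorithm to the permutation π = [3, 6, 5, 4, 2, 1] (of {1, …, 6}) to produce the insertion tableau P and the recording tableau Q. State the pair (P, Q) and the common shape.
P = [1, 4] / [2] / [3] / [5] / [6];  Q = [1, 2] / [3] / [4] / [5] / [6];  common shape = (2, 1, 1, 1, 1)

Row-insert the values π_1, π_2, … into P one at a time, bumping the leftmost entry strictly greater than the inserted value down to the next row. The recording tableau Q records, in position (i, j), the step at which that cell was added to P.
  Insert 3 (step 1): P = [3];  Q = [1]
  Insert 6 (step 2): P = [3, 6];  Q = [1, 2]
  Insert 5 (step 3): P = [3, 5] / [6];  Q = [1, 2] / [3]
  Insert 4 (step 4): P = [3, 4] / [5] / [6];  Q = [1, 2] / [3] / [4]
  Insert 2 (step 5): P = [2, 4] / [3] / [5] / [6];  Q = [1, 2] / [3] / [4] / [5]
  Insert 1 (step 6): P = [1, 4] / [2] / [3] / [5] / [6];  Q = [1, 2] / [3] / [4] / [5] / [6]
Final shape: (2, 1, 1, 1, 1).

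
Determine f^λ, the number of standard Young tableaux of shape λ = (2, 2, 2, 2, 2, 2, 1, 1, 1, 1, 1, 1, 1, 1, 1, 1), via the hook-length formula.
# SYT of shape (2, 2, 2, 2, 2, 2, 1, 1, 1, 1, 1, 1, 1, 1, 1, 1) = 48279

Hook-length formula: f^λ = n! / Π hook(c), product over all cells c of the Young diagram. For λ = (2, 2, 2, 2, 2, 2, 1, 1, 1, 1, 1, 1, 1, 1, 1, 1), n = 22 boxes. Hook lengths by row (left-to-right, top-to-bottom): [17, 6]; [16, 5]; [15, 4]; [14, 3]; [13, 2]; [12, 1]; [10]; [9]; [8]; [7]; [6]; [5]; [4]; [3]; [2]; [1]. Product of hooks = 23281358929920000. So f^λ = 22! / 23281358929920000 = 1124000727777607680000 / 23281358929920000 = 48279.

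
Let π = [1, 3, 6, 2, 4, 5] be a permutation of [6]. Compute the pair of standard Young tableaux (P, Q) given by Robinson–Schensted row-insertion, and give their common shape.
P = [1, 2, 4, 5] / [3, 6];  Q = [1, 2, 3, 6] / [4, 5];  common shape = (4, 2)

Row-insert the values π_1, π_2, … into P one at a time, bumping the leftmost entry strictly greater than the inserted value down to the next row. The recording tableau Q records, in position (i, j), the step at which that cell was added to P.
  Insert 1 (step 1): P = [1];  Q = [1]
  Insert 3 (step 2): P = [1, 3];  Q = [1, 2]
  Insert 6 (step 3): P = [1, 3, 6];  Q = [1, 2, 3]
  Insert 2 (step 4): P = [1, 2, 6] / [3];  Q = [1, 2, 3] / [4]
  Insert 4 (step 5): P = [1, 2, 4] / [3, 6];  Q = [1, 2, 3] / [4, 5]
  Insert 5 (step 6): P = [1, 2, 4, 5] / [3, 6];  Q = [1, 2, 3, 6] / [4, 5]
Final shape: (4, 2).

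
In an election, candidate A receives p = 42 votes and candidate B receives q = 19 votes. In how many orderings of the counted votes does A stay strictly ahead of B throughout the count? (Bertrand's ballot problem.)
Strict-lead orderings = 1119772632212850

Total orderings of the 61 votes with 42 for A: C(61, 42) = 2969831763694950. By the Bertrand ballot formula (Cycle Lemma / reflection principle), the number of orderings in which A is strictly ahead of B throughout is (p − q)/(p + q) · C(p + q, p) = (42 − 19)/(42 + 19) · 2969831763694950 = 1119772632212850.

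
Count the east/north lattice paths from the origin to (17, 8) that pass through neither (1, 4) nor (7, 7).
Number of paths = 1024218

Inclusion–exclusion. Total paths: C(25, 17) = 1081575. Through P₁: C(5, 1)·C(20, 16) = 24225. Through P₂: C(14, 7)·C(11, 10) = 37752. Since P₁ is strictly southwest of P₂, a monotone path through both must visit P₁ then P₂; paths through both = C(5, 1)·C(9, 6)·C(11, 10) = 4620. Avoid both = 1081575 − 24225 − 37752 + 4620 = 1024218.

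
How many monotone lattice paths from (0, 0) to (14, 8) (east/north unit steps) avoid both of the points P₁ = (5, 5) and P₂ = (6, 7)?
Number of paths = 255690

Inclusion–exclusion. Total paths: C(22, 14) = 319770. Through P₁: C(10, 5)·C(12, 9) = 55440. Through P₂: C(13, 6)·C(9, 8) = 15444. Since P₁ is strictly southwest of P₂, a monotone path through both must visit P₁ then P₂; paths through both = C(10, 5)·C(3, 1)·C(9, 8) = 6804. Avoid both = 319770 − 55440 − 15444 + 6804 = 255690.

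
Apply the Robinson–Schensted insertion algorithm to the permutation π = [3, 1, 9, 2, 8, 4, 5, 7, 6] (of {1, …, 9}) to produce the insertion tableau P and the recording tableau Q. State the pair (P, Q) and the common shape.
P = [1, 2, 4, 5, 6] / [3, 7] / [8] / [9];  Q = [1, 3, 5, 7, 8] / [2, 4] / [6] / [9];  common shape = (5, 2, 1, 1)

Row-insert the values π_1, π_2, … into P one at a time, bumping the leftmost entry strictly greater than the inserted value down to the next row. The recording tableau Q records, in position (i, j), the step at which that cell was added to P.
  Insert 3 (step 1): P = [3];  Q = [1]
  Insert 1 (step 2): P = [1] / [3];  Q = [1] / [2]
  Insert 9 (step 3): P = [1, 9] / [3];  Q = [1, 3] / [2]
  Insert 2 (step 4): P = [1, 2] / [3, 9];  Q = [1, 3] / [2, 4]
  Insert 8 (step 5): P = [1, 2, 8] / [3, 9];  Q = [1, 3, 5] / [2, 4]
  Insert 4 (step 6): P = [1, 2, 4] / [3, 8] / [9];  Q = [1, 3, 5] / [2, 4] / [6]
  Insert 5 (step 7): P = [1, 2, 4, 5] / [3, 8] / [9];  Q = [1, 3, 5, 7] / [2, 4] / [6]
  Insert 7 (step 8): P = [1, 2, 4, 5, 7] / [3, 8] / [9];  Q = [1, 3, 5, 7, 8] / [2, 4] / [6]
  Insert 6 (step 9): P = [1, 2, 4, 5, 6] / [3, 7] / [8] / [9];  Q = [1, 3, 5, 7, 8] / [2, 4] / [6] / [9]
Final shape: (5, 2, 1, 1).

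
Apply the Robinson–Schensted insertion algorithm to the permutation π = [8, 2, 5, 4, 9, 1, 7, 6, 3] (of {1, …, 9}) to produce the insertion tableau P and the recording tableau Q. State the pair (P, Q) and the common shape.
P = [1, 3, 6] / [2, 4] / [5, 7] / [8, 9];  Q = [1, 3, 5] / [2, 7] / [4, 8] / [6, 9];  common shape = (3, 2, 2, 2)

Row-insert the values π_1, π_2, … into P one at a time, bumping the leftmost entry strictly greater than the inserted value down to the next row. The recording tableau Q records, in position (i, j), the step at which that cell was added to P.
  Insert 8 (step 1): P = [8];  Q = [1]
  Insert 2 (step 2): P = [2] / [8];  Q = [1] / [2]
  Insert 5 (step 3): P = [2, 5] / [8];  Q = [1, 3] / [2]
  Insert 4 (step 4): P = [2, 4] / [5] / [8];  Q = [1, 3] / [2] / [4]
  Insert 9 (step 5): P = [2, 4, 9] / [5] / [8];  Q = [1, 3, 5] / [2] / [4]
  Insert 1 (step 6): P = [1, 4, 9] / [2] / [5] / [8];  Q = [1, 3, 5] / [2] / [4] / [6]
  Insert 7 (step 7): P = [1, 4, 7] / [2, 9] / [5] / [8];  Q = [1, 3, 5] / [2, 7] / [4] / [6]
  Insert 6 (step 8): P = [1, 4, 6] / [2, 7] / [5, 9] / [8];  Q = [1, 3, 5] / [2, 7] / [4, 8] / [6]
  Insert 3 (step 9): P = [1, 3, 6] / [2, 4] / [5, 7] / [8, 9];  Q = [1, 3, 5] / [2, 7] / [4, 8] / [6, 9]
Final shape: (3, 2, 2, 2).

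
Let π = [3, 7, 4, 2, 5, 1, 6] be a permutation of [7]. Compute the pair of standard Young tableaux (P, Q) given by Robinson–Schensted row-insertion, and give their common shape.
P = [1, 4, 5, 6] / [2] / [3] / [7];  Q = [1, 2, 5, 7] / [3] / [4] / [6];  common shape = (4, 1, 1, 1)

Row-insert the values π_1, π_2, … into P one at a time, bumping the leftmost entry strictly greater than the inserted value down to the next row. The recording tableau Q records, in position (i, j), the step at which that cell was added to P.
  Insert 3 (step 1): P = [3];  Q = [1]
  Insert 7 (step 2): P = [3, 7];  Q = [1, 2]
  Insert 4 (step 3): P = [3, 4] / [7];  Q = [1, 2] / [3]
  Insert 2 (step 4): P = [2, 4] / [3] / [7];  Q = [1, 2] / [3] / [4]
  Insert 5 (step 5): P = [2, 4, 5] / [3] / [7];  Q = [1, 2, 5] / [3] / [4]
  Insert 1 (step 6): P = [1, 4, 5] / [2] / [3] / [7];  Q = [1, 2, 5] / [3] / [4] / [6]
  Insert 6 (step 7): P = [1, 4, 5, 6] / [2] / [3] / [7];  Q = [1, 2, 5, 7] / [3] / [4] / [6]
Final shape: (4, 1, 1, 1).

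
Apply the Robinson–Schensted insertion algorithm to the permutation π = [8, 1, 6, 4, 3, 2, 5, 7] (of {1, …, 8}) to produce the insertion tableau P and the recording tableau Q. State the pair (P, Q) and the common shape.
P = [1, 2, 5, 7] / [3] / [4] / [6] / [8];  Q = [1, 3, 7, 8] / [2] / [4] / [5] / [6];  common shape = (4, 1, 1, 1, 1)

Row-insert the values π_1, π_2, … into P one at a time, bumping the leftmost entry strictly greater than the inserted value down to the next row. The recording tableau Q records, in position (i, j), the step at which that cell was added to P.
  Insert 8 (step 1): P = [8];  Q = [1]
  Insert 1 (step 2): P = [1] / [8];  Q = [1] / [2]
  Insert 6 (step 3): P = [1, 6] / [8];  Q = [1, 3] / [2]
  Insert 4 (step 4): P = [1, 4] / [6] / [8];  Q = [1, 3] / [2] / [4]
  Insert 3 (step 5): P = [1, 3] / [4] / [6] / [8];  Q = [1, 3] / [2] / [4] / [5]
  Insert 2 (step 6): P = [1, 2] / [3] / [4] / [6] / [8];  Q = [1, 3] / [2] / [4] / [5] / [6]
  Insert 5 (step 7): P = [1, 2, 5] / [3] / [4] / [6] / [8];  Q = [1, 3, 7] / [2] / [4] / [5] / [6]
  Insert 7 (step 8): P = [1, 2, 5, 7] / [3] / [4] / [6] / [8];  Q = [1, 3, 7, 8] / [2] / [4] / [5] / [6]
Final shape: (4, 1, 1, 1, 1).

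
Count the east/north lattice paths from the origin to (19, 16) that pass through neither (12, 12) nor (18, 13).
Number of paths = 2418261538

Inclusion–exclusion. Total paths: C(35, 19) = 4059928950. Through P₁: C(24, 12)·C(11, 7) = 892371480. Through P₂: C(31, 18)·C(4, 1) = 825012300. Since P₁ is strictly southwest of P₂, a monotone path through both must visit P₁ then P₂; paths through both = C(24, 12)·C(7, 6)·C(4, 1) = 75716368. Avoid both = 4059928950 − 892371480 − 825012300 + 75716368 = 2418261538.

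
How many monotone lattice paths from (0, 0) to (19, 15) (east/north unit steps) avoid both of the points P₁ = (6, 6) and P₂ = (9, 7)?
Number of paths = 1057489488

Inclusion–exclusion. Total paths: C(34, 19) = 1855967520. Through P₁: C(12, 6)·C(22, 13) = 459616080. Through P₂: C(16, 9)·C(18, 10) = 500591520. Since P₁ is strictly southwest of P₂, a monotone path through both must visit P₁ then P₂; paths through both = C(12, 6)·C(4, 3)·C(18, 10) = 161729568. Avoid both = 1855967520 − 459616080 − 500591520 + 161729568 = 1057489488.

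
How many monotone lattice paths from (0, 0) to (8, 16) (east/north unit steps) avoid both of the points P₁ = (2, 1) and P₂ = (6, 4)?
Number of paths = 563124

Inclusion–exclusion. Total paths: C(24, 8) = 735471. Through P₁: C(3, 2)·C(21, 6) = 162792. Through P₂: C(10, 6)·C(14, 2) = 19110. Since P₁ is strictly southwest of P₂, a monotone path through both must visit P₁ then P₂; paths through both = C(3, 2)·C(7, 4)·C(14, 2) = 9555. Avoid both = 735471 − 162792 − 19110 + 9555 = 563124.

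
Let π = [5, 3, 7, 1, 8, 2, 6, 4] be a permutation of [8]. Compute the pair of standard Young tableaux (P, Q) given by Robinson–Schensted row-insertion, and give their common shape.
P = [1, 2, 4] / [3, 6, 8] / [5, 7];  Q = [1, 3, 5] / [2, 6, 7] / [4, 8];  common shape = (3, 3, 2)

Row-insert the values π_1, π_2, … into P one at a time, bumping the leftmost entry strictly greater than the inserted value down to the next row. The recording tableau Q records, in position (i, j), the step at which that cell was added to P.
  Insert 5 (step 1): P = [5];  Q = [1]
  Insert 3 (step 2): P = [3] / [5];  Q = [1] / [2]
  Insert 7 (step 3): P = [3, 7] / [5];  Q = [1, 3] / [2]
  Insert 1 (step 4): P = [1, 7] / [3] / [5];  Q = [1, 3] / [2] / [4]
  Insert 8 (step 5): P = [1, 7, 8] / [3] / [5];  Q = [1, 3, 5] / [2] / [4]
  Insert 2 (step 6): P = [1, 2, 8] / [3, 7] / [5];  Q = [1, 3, 5] / [2, 6] / [4]
  Insert 6 (step 7): P = [1, 2, 6] / [3, 7, 8] / [5];  Q = [1, 3, 5] / [2, 6, 7] / [4]
  Insert 4 (step 8): P = [1, 2, 4] / [3, 6, 8] / [5, 7];  Q = [1, 3, 5] / [2, 6, 7] / [4, 8]
Final shape: (3, 3, 2).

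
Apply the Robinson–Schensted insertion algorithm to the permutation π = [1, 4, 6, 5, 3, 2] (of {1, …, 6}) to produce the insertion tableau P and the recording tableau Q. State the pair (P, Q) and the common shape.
P = [1, 2, 5] / [3] / [4] / [6];  Q = [1, 2, 3] / [4] / [5] / [6];  common shape = (3, 1, 1, 1)

Row-insert the values π_1, π_2, … into P one at a time, bumping the leftmost entry strictly greater than the inserted value down to the next row. The recording tableau Q records, in position (i, j), the step at which that cell was added to P.
  Insert 1 (step 1): P = [1];  Q = [1]
  Insert 4 (step 2): P = [1, 4];  Q = [1, 2]
  Insert 6 (step 3): P = [1, 4, 6];  Q = [1, 2, 3]
  Insert 5 (step 4): P = [1, 4, 5] / [6];  Q = [1, 2, 3] / [4]
  Insert 3 (step 5): P = [1, 3, 5] / [4] / [6];  Q = [1, 2, 3] / [4] / [5]
  Insert 2 (step 6): P = [1, 2, 5] / [3] / [4] / [6];  Q = [1, 2, 3] / [4] / [5] / [6]
Final shape: (3, 1, 1, 1).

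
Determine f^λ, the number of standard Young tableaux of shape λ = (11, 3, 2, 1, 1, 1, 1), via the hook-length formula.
# SYT of shape (11, 3, 2, 1, 1, 1, 1) = 8558550

Hook-length formula: f^λ = n! / Π hook(c), product over all cells c of the Young diagram. For λ = (11, 3, 2, 1, 1, 1, 1), n = 20 boxes. Hook lengths by row (left-to-right, top-to-bottom): [17, 12, 10, 8, 7, 6, 5, 4, 3, 2, 1]; [8, 3, 1]; [6, 1]; [4]; [3]; [2]; [1]. Product of hooks = 284265676800. So f^λ = 20! / 284265676800 = 2432902008176640000 / 284265676800 = 8558550.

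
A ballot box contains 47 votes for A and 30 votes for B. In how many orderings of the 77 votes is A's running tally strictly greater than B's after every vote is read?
Strict-lead orderings = 467247097302829938080

Total orderings of the 77 votes with 47 for A: C(77, 47) = 2116354499548112072480. By the Bertrand ballot formula (Cycle Lemma / reflection principle), the number of orderings in which A is strictly ahead of B throughout is (p − q)/(p + q) · C(p + q, p) = (47 − 30)/(47 + 30) · 2116354499548112072480 = 467247097302829938080.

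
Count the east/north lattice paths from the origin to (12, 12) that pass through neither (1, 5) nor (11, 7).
Number of paths = 2324644

Inclusion–exclusion. Total paths: C(24, 12) = 2704156. Through P₁: C(6, 1)·C(18, 11) = 190944. Through P₂: C(18, 11)·C(6, 1) = 190944. Since P₁ is strictly southwest of P₂, a monotone path through both must visit P₁ then P₂; paths through both = C(6, 1)·C(12, 10)·C(6, 1) = 2376. Avoid both = 2704156 − 190944 − 190944 + 2376 = 2324644.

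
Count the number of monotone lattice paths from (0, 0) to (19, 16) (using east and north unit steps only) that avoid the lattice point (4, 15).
Number of paths = 4059866934

Total paths from (0, 0) to (19, 16): C(35, 19) = 4059928950. Paths through (4, 15): (paths (0, 0) → (4, 15)) × (paths (4, 15) → (19, 16)) = C(19, 4) · C(16, 15) = 3876 · 16 = 62016. Avoidance count = 4059928950 − 62016 = 4059866934.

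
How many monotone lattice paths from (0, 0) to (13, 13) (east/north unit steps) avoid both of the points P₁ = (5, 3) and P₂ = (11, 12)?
Number of paths = 4734758

Inclusion–exclusion. Total paths: C(26, 13) = 10400600. Through P₁: C(8, 5)·C(18, 8) = 2450448. Through P₂: C(23, 11)·C(3, 2) = 4056234. Since P₁ is strictly southwest of P₂, a monotone path through both must visit P₁ then P₂; paths through both = C(8, 5)·C(15, 6)·C(3, 2) = 840840. Avoid both = 10400600 − 2450448 − 4056234 + 840840 = 4734758.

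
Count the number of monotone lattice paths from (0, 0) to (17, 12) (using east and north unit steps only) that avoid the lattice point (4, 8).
Number of paths = 50717835

Total paths from (0, 0) to (17, 12): C(29, 17) = 51895935. Paths through (4, 8): (paths (0, 0) → (4, 8)) × (paths (4, 8) → (17, 12)) = C(12, 4) · C(17, 13) = 495 · 2380 = 1178100. Avoidance count = 51895935 − 1178100 = 50717835.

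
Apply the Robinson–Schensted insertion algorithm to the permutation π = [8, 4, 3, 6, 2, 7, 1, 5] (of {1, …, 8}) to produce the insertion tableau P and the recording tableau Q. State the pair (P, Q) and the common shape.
P = [1, 5, 7] / [2, 6] / [3] / [4] / [8];  Q = [1, 4, 6] / [2, 8] / [3] / [5] / [7];  common shape = (3, 2, 1, 1, 1)

Row-insert the values π_1, π_2, … into P one at a time, bumping the leftmost entry strictly greater than the inserted value down to the next row. The recording tableau Q records, in position (i, j), the step at which that cell was added to P.
  Insert 8 (step 1): P = [8];  Q = [1]
  Insert 4 (step 2): P = [4] / [8];  Q = [1] / [2]
  Insert 3 (step 3): P = [3] / [4] / [8];  Q = [1] / [2] / [3]
  Insert 6 (step 4): P = [3, 6] / [4] / [8];  Q = [1, 4] / [2] / [3]
  Insert 2 (step 5): P = [2, 6] / [3] / [4] / [8];  Q = [1, 4] / [2] / [3] / [5]
  Insert 7 (step 6): P = [2, 6, 7] / [3] / [4] / [8];  Q = [1, 4, 6] / [2] / [3] / [5]
  Insert 1 (step 7): P = [1, 6, 7] / [2] / [3] / [4] / [8];  Q = [1, 4, 6] / [2] / [3] / [5] / [7]
  Insert 5 (step 8): P = [1, 5, 7] / [2, 6] / [3] / [4] / [8];  Q = [1, 4, 6] / [2, 8] / [3] / [5] / [7]
Final shape: (3, 2, 1, 1, 1).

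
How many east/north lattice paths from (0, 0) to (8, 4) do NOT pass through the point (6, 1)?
Number of paths = 425

Total paths from (0, 0) to (8, 4): C(12, 8) = 495. Paths through (6, 1): (paths (0, 0) → (6, 1)) × (paths (6, 1) → (8, 4)) = C(7, 6) · C(5, 2) = 7 · 10 = 70. Avoidance count = 495 − 70 = 425.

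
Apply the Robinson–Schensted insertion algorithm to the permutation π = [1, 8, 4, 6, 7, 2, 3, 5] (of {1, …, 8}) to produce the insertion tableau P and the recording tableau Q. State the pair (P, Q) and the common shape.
P = [1, 2, 3, 5] / [4, 6, 7] / [8];  Q = [1, 2, 4, 5] / [3, 7, 8] / [6];  common shape = (4, 3, 1)

Row-insert the values π_1, π_2, … into P one at a time, bumping the leftmost entry strictly greater than the inserted value down to the next row. The recording tableau Q records, in position (i, j), the step at which that cell was added to P.
  Insert 1 (step 1): P = [1];  Q = [1]
  Insert 8 (step 2): P = [1, 8];  Q = [1, 2]
  Insert 4 (step 3): P = [1, 4] / [8];  Q = [1, 2] / [3]
  Insert 6 (step 4): P = [1, 4, 6] / [8];  Q = [1, 2, 4] / [3]
  Insert 7 (step 5): P = [1, 4, 6, 7] / [8];  Q = [1, 2, 4, 5] / [3]
  Insert 2 (step 6): P = [1, 2, 6, 7] / [4] / [8];  Q = [1, 2, 4, 5] / [3] / [6]
  Insert 3 (step 7): P = [1, 2, 3, 7] / [4, 6] / [8];  Q = [1, 2, 4, 5] / [3, 7] / [6]
  Insert 5 (step 8): P = [1, 2, 3, 5] / [4, 6, 7] / [8];  Q = [1, 2, 4, 5] / [3, 7, 8] / [6]
Final shape: (4, 3, 1).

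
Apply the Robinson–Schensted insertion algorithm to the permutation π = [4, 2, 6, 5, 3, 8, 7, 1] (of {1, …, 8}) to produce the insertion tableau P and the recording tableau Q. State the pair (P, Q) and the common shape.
P = [1, 3, 7] / [2, 5, 8] / [4] / [6];  Q = [1, 3, 6] / [2, 4, 7] / [5] / [8];  common shape = (3, 3, 1, 1)

Row-insert the values π_1, π_2, … into P one at a time, bumping the leftmost entry strictly greater than the inserted value down to the next row. The recording tableau Q records, in position (i, j), the step at which that cell was added to P.
  Insert 4 (step 1): P = [4];  Q = [1]
  Insert 2 (step 2): P = [2] / [4];  Q = [1] / [2]
  Insert 6 (step 3): P = [2, 6] / [4];  Q = [1, 3] / [2]
  Insert 5 (step 4): P = [2, 5] / [4, 6];  Q = [1, 3] / [2, 4]
  Insert 3 (step 5): P = [2, 3] / [4, 5] / [6];  Q = [1, 3] / [2, 4] / [5]
  Insert 8 (step 6): P = [2, 3, 8] / [4, 5] / [6];  Q = [1, 3, 6] / [2, 4] / [5]
  Insert 7 (step 7): P = [2, 3, 7] / [4, 5, 8] / [6];  Q = [1, 3, 6] / [2, 4, 7] / [5]
  Insert 1 (step 8): P = [1, 3, 7] / [2, 5, 8] / [4] / [6];  Q = [1, 3, 6] / [2, 4, 7] / [5] / [8]
Final shape: (3, 3, 1, 1).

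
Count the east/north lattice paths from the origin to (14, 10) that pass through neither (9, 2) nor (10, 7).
Number of paths = 1221341

Inclusion–exclusion. Total paths: C(24, 14) = 1961256. Through P₁: C(11, 9)·C(13, 5) = 70785. Through P₂: C(17, 10)·C(7, 4) = 680680. Since P₁ is strictly southwest of P₂, a monotone path through both must visit P₁ then P₂; paths through both = C(11, 9)·C(6, 1)·C(7, 4) = 11550. Avoid both = 1961256 − 70785 − 680680 + 11550 = 1221341.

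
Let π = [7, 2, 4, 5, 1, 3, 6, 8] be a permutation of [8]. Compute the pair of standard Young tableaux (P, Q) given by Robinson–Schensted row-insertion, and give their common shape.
P = [1, 3, 5, 6, 8] / [2, 4] / [7];  Q = [1, 3, 4, 7, 8] / [2, 6] / [5];  common shape = (5, 2, 1)

Row-insert the values π_1, π_2, … into P one at a time, bumping the leftmost entry strictly greater than the inserted value down to the next row. The recording tableau Q records, in position (i, j), the step at which that cell was added to P.
  Insert 7 (step 1): P = [7];  Q = [1]
  Insert 2 (step 2): P = [2] / [7];  Q = [1] / [2]
  Insert 4 (step 3): P = [2, 4] / [7];  Q = [1, 3] / [2]
  Insert 5 (step 4): P = [2, 4, 5] / [7];  Q = [1, 3, 4] / [2]
  Insert 1 (step 5): P = [1, 4, 5] / [2] / [7];  Q = [1, 3, 4] / [2] / [5]
  Insert 3 (step 6): P = [1, 3, 5] / [2, 4] / [7];  Q = [1, 3, 4] / [2, 6] / [5]
  Insert 6 (step 7): P = [1, 3, 5, 6] / [2, 4] / [7];  Q = [1, 3, 4, 7] / [2, 6] / [5]
  Insert 8 (step 8): P = [1, 3, 5, 6, 8] / [2, 4] / [7];  Q = [1, 3, 4, 7, 8] / [2, 6] / [5]
Final shape: (5, 2, 1).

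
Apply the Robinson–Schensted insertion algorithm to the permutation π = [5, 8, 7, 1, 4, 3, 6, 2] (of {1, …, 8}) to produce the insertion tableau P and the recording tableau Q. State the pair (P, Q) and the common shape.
P = [1, 2, 6] / [3, 7] / [4] / [5] / [8];  Q = [1, 2, 7] / [3, 5] / [4] / [6] / [8];  common shape = (3, 2, 1, 1, 1)

Row-insert the values π_1, π_2, … into P one at a time, bumping the leftmost entry strictly greater than the inserted value down to the next row. The recording tableau Q records, in position (i, j), the step at which that cell was added to P.
  Insert 5 (step 1): P = [5];  Q = [1]
  Insert 8 (step 2): P = [5, 8];  Q = [1, 2]
  Insert 7 (step 3): P = [5, 7] / [8];  Q = [1, 2] / [3]
  Insert 1 (step 4): P = [1, 7] / [5] / [8];  Q = [1, 2] / [3] / [4]
  Insert 4 (step 5): P = [1, 4] / [5, 7] / [8];  Q = [1, 2] / [3, 5] / [4]
  Insert 3 (step 6): P = [1, 3] / [4, 7] / [5] / [8];  Q = [1, 2] / [3, 5] / [4] / [6]
  Insert 6 (step 7): P = [1, 3, 6] / [4, 7] / [5] / [8];  Q = [1, 2, 7] / [3, 5] / [4] / [6]
  Insert 2 (step 8): P = [1, 2, 6] / [3, 7] / [4] / [5] / [8];  Q = [1, 2, 7] / [3, 5] / [4] / [6] / [8]
Final shape: (3, 2, 1, 1, 1).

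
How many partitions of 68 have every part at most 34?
p(68, parts ≤ 34) = 3033772

Use the recurrence p(n, m) = p(n, m−1) + p(n−m, m): either the largest part is < m (count p(n, m−1)) or the largest part is exactly m (remove one copy of m, count p(n−m, m)). With p(0, ·) = 1 this gives p(68, parts ≤ 34) = 3033772. (By conjugating Young diagrams, this also counts partitions of 68 into at most 34 parts.)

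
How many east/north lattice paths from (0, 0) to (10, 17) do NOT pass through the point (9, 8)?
Number of paths = 8193185

Total paths from (0, 0) to (10, 17): C(27, 10) = 8436285. Paths through (9, 8): (paths (0, 0) → (9, 8)) × (paths (9, 8) → (10, 17)) = C(17, 9) · C(10, 1) = 24310 · 10 = 243100. Avoidance count = 8436285 − 243100 = 8193185.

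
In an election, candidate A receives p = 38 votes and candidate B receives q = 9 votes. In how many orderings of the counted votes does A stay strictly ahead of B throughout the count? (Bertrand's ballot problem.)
Strict-lead orderings = 840783515

Total orderings of the 47 votes with 38 for A: C(47, 38) = 1362649145. By the Bertrand ballot formula (Cycle Lemma / reflection principle), the number of orderings in which A is strictly ahead of B throughout is (p − q)/(p + q) · C(p + q, p) = (38 − 9)/(38 + 9) · 1362649145 = 840783515.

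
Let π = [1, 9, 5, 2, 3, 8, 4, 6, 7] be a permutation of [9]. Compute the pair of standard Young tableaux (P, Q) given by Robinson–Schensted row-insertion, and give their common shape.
P = [1, 2, 3, 4, 6, 7] / [5, 8] / [9];  Q = [1, 2, 5, 6, 8, 9] / [3, 7] / [4];  common shape = (6, 2, 1)

Row-insert the values π_1, π_2, … into P one at a time, bumping the leftmost entry strictly greater than the inserted value down to the next row. The recording tableau Q records, in position (i, j), the step at which that cell was added to P.
  Insert 1 (step 1): P = [1];  Q = [1]
  Insert 9 (step 2): P = [1, 9];  Q = [1, 2]
  Insert 5 (step 3): P = [1, 5] / [9];  Q = [1, 2] / [3]
  Insert 2 (step 4): P = [1, 2] / [5] / [9];  Q = [1, 2] / [3] / [4]
  Insert 3 (step 5): P = [1, 2, 3] / [5] / [9];  Q = [1, 2, 5] / [3] / [4]
  Insert 8 (step 6): P = [1, 2, 3, 8] / [5] / [9];  Q = [1, 2, 5, 6] / [3] / [4]
  Insert 4 (step 7): P = [1, 2, 3, 4] / [5, 8] / [9];  Q = [1, 2, 5, 6] / [3, 7] / [4]
  Insert 6 (step 8): P = [1, 2, 3, 4, 6] / [5, 8] / [9];  Q = [1, 2, 5, 6, 8] / [3, 7] / [4]
  Insert 7 (step 9): P = [1, 2, 3, 4, 6, 7] / [5, 8] / [9];  Q = [1, 2, 5, 6, 8, 9] / [3, 7] / [4]
Final shape: (6, 2, 1).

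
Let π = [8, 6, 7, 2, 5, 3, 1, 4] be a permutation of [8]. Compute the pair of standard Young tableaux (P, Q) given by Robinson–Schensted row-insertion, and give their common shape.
P = [1, 3, 4] / [2, 7] / [5] / [6] / [8];  Q = [1, 3, 8] / [2, 5] / [4] / [6] / [7];  common shape = (3, 2, 1, 1, 1)

Row-insert the values π_1, π_2, … into P one at a time, bumping the leftmost entry strictly greater than the inserted value down to the next row. The recording tableau Q records, in position (i, j), the step at which that cell was added to P.
  Insert 8 (step 1): P = [8];  Q = [1]
  Insert 6 (step 2): P = [6] / [8];  Q = [1] / [2]
  Insert 7 (step 3): P = [6, 7] / [8];  Q = [1, 3] / [2]
  Insert 2 (step 4): P = [2, 7] / [6] / [8];  Q = [1, 3] / [2] / [4]
  Insert 5 (step 5): P = [2, 5] / [6, 7] / [8];  Q = [1, 3] / [2, 5] / [4]
  Insert 3 (step 6): P = [2, 3] / [5, 7] / [6] / [8];  Q = [1, 3] / [2, 5] / [4] / [6]
  Insert 1 (step 7): P = [1, 3] / [2, 7] / [5] / [6] / [8];  Q = [1, 3] / [2, 5] / [4] / [6] / [7]
  Insert 4 (step 8): P = [1, 3, 4] / [2, 7] / [5] / [6] / [8];  Q = [1, 3, 8] / [2, 5] / [4] / [6] / [7]
Final shape: (3, 2, 1, 1, 1).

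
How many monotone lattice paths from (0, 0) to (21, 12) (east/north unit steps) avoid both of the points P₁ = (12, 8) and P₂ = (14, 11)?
Number of paths = 239167170

Inclusion–exclusion. Total paths: C(33, 21) = 354817320. Through P₁: C(20, 12)·C(13, 9) = 90068550. Through P₂: C(25, 14)·C(8, 7) = 35659200. Since P₁ is strictly southwest of P₂, a monotone path through both must visit P₁ then P₂; paths through both = C(20, 12)·C(5, 2)·C(8, 7) = 10077600. Avoid both = 354817320 − 90068550 − 35659200 + 10077600 = 239167170.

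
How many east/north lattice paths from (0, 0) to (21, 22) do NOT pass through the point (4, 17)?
Number of paths = 1051891872870

Total paths from (0, 0) to (21, 22): C(43, 21) = 1052049481860. Paths through (4, 17): (paths (0, 0) → (4, 17)) × (paths (4, 17) → (21, 22)) = C(21, 4) · C(22, 17) = 5985 · 26334 = 157608990. Avoidance count = 1052049481860 − 157608990 = 1051891872870.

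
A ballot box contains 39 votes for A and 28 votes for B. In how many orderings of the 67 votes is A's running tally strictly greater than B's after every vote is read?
Strict-lead orderings = 962810849581892080

Total orderings of the 67 votes with 39 for A: C(67, 39) = 5864393356544251760. By the Bertrand ballot formula (Cycle Lemma / reflection principle), the number of orderings in which A is strictly ahead of B throughout is (p − q)/(p + q) · C(p + q, p) = (39 − 28)/(39 + 28) · 5864393356544251760 = 962810849581892080.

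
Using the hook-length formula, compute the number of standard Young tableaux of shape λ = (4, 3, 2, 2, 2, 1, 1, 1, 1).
# SYT of shape (4, 3, 2, 2, 2, 1, 1, 1, 1) = 583440

Hook-length formula: f^λ = n! / Π hook(c), product over all cells c of the Young diagram. For λ = (4, 3, 2, 2, 2, 1, 1, 1, 1), n = 17 boxes. Hook lengths by row (left-to-right, top-to-bottom): [12, 7, 3, 1]; [10, 5, 1]; [8, 3]; [7, 2]; [6, 1]; [4]; [3]; [2]; [1]. Product of hooks = 609638400. So f^λ = 17! / 609638400 = 355687428096000 / 609638400 = 583440.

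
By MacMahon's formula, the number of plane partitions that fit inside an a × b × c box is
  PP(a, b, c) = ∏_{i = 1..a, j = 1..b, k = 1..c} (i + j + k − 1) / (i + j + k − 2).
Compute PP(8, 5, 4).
PP(8, 5, 4) = 4789851066

Evaluate the triple product over i = 1..8, j = 1..5, k = 1..4. The factors are (2/1) · (3/2) · (4/3) · (5/4) · (3/2) · (4/3) · (5/4) · (6/5) · … (160 factors total). The numerators and denominators telescope so the product is an integer; carrying out the multiplication exactly gives PP(8, 5, 4) = 4789851066.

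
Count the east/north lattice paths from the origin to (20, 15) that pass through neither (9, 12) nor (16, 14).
Number of paths = 2466746665

Inclusion–exclusion. Total paths: C(35, 20) = 3247943160. Through P₁: C(21, 9)·C(14, 11) = 106990520. Through P₂: C(30, 16)·C(5, 4) = 727113375. Since P₁ is strictly southwest of P₂, a monotone path through both must visit P₁ then P₂; paths through both = C(21, 9)·C(9, 7)·C(5, 4) = 52907400. Avoid both = 3247943160 − 106990520 − 727113375 + 52907400 = 2466746665.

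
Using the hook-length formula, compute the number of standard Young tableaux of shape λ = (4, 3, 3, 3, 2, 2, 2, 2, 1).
# SYT of shape (4, 3, 3, 3, 2, 2, 2, 2, 1) = 149375226

Hook-length formula: f^λ = n! / Π hook(c), product over all cells c of the Young diagram. For λ = (4, 3, 3, 3, 2, 2, 2, 2, 1), n = 22 boxes. Hook lengths by row (left-to-right, top-to-bottom): [12, 10, 5, 1]; [10, 8, 3]; [9, 7, 2]; [8, 6, 1]; [6, 4]; [5, 3]; [4, 2]; [3, 1]; [1]. Product of hooks = 7524679680000. So f^λ = 22! / 7524679680000 = 1124000727777607680000 / 7524679680000 = 149375226.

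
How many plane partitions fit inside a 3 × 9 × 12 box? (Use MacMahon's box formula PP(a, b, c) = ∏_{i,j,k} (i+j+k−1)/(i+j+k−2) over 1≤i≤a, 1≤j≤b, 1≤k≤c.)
PP(3, 9, 12) = 217233856319480

Evaluate the triple product over i = 1..3, j = 1..9, k = 1..12. The factors are (2/1) · (3/2) · (4/3) · (5/4) · (6/5) · (7/6) · (8/7) · (9/8) · … (324 factors total). The numerators and denominators telescope so the product is an integer; carrying out the multiplication exactly gives PP(3, 9, 12) = 217233856319480.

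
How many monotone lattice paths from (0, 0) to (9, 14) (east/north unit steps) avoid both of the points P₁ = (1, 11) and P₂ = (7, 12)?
Number of paths = 513386

Inclusion–exclusion. Total paths: C(23, 9) = 817190. Through P₁: C(12, 1)·C(11, 8) = 1980. Through P₂: C(19, 7)·C(4, 2) = 302328. Since P₁ is strictly southwest of P₂, a monotone path through both must visit P₁ then P₂; paths through both = C(12, 1)·C(7, 6)·C(4, 2) = 504. Avoid both = 817190 − 1980 − 302328 + 504 = 513386.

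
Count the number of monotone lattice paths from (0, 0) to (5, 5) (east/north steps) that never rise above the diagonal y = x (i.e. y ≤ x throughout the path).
Number of paths = 42

By the reflection principle (André's argument), the number of monotone paths to (5, 5) with n ≤ m that never go above y = x is C(10, 5) − C(10, 6) = 252 − 210 = 42.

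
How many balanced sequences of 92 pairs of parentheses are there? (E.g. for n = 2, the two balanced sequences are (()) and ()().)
C_92 = 15487357822491889407128326963778343232013931127835600

These balanced parentheses are counted by the Catalan number C_n = (1/(n + 1)) · C(2n, n). For n = 92: C_92 = (1/93) · C(184, 92) = 1440324277491745714862934407631385920577295594888710800/93 = 15487357822491889407128326963778343232013931127835600.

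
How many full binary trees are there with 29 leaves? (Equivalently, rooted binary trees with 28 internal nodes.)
C_28 = 263747951750360

These full binary trees are counted by the Catalan number C_n = (1/(n + 1)) · C(2n, n). For n = 28: C_28 = (1/29) · C(56, 28) = 7648690600760440/29 = 263747951750360.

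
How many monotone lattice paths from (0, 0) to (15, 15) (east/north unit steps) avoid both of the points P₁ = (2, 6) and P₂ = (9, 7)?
Number of paths = 107508112

Inclusion–exclusion. Total paths: C(30, 15) = 155117520. Through P₁: C(8, 2)·C(22, 13) = 13927760. Through P₂: C(16, 9)·C(14, 6) = 34354320. Since P₁ is strictly southwest of P₂, a monotone path through both must visit P₁ then P₂; paths through both = C(8, 2)·C(8, 7)·C(14, 6) = 672672. Avoid both = 155117520 − 13927760 − 34354320 + 672672 = 107508112.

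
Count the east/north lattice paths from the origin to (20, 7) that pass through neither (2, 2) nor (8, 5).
Number of paths = 614883

Inclusion–exclusion. Total paths: C(27, 20) = 888030. Through P₁: C(4, 2)·C(23, 18) = 201894. Through P₂: C(13, 8)·C(14, 12) = 117117. Since P₁ is strictly southwest of P₂, a monotone path through both must visit P₁ then P₂; paths through both = C(4, 2)·C(9, 6)·C(14, 12) = 45864. Avoid both = 888030 − 201894 − 117117 + 45864 = 614883.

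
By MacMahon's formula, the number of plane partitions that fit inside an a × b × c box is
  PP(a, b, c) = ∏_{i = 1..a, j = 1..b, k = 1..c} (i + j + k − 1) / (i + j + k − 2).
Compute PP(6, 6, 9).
PP(6, 6, 9) = 6062460972064640

Evaluate the triple product over i = 1..6, j = 1..6, k = 1..9. The factors are (2/1) · (3/2) · (4/3) · (5/4) · (6/5) · (7/6) · (8/7) · (9/8) · … (324 factors total). The numerators and denominators telescope so the product is an integer; carrying out the multiplication exactly gives PP(6, 6, 9) = 6062460972064640.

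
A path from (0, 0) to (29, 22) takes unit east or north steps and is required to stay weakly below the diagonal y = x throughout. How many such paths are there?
Number of paths = 41620603020640

By the reflection principle (André's argument), the number of monotone paths to (29, 22) with n ≤ m that never go above y = x is C(51, 29) − C(51, 30) = 156077261327400 − 114456658306760 = 41620603020640.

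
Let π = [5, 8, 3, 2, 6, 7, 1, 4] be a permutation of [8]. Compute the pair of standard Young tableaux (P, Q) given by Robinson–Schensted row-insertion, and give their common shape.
P = [1, 4, 7] / [2, 6] / [3, 8] / [5];  Q = [1, 2, 6] / [3, 5] / [4, 8] / [7];  common shape = (3, 2, 2, 1)

Row-insert the values π_1, π_2, … into P one at a time, bumping the leftmost entry strictly greater than the inserted value down to the next row. The recording tableau Q records, in position (i, j), the step at which that cell was added to P.
  Insert 5 (step 1): P = [5];  Q = [1]
  Insert 8 (step 2): P = [5, 8];  Q = [1, 2]
  Insert 3 (step 3): P = [3, 8] / [5];  Q = [1, 2] / [3]
  Insert 2 (step 4): P = [2, 8] / [3] / [5];  Q = [1, 2] / [3] / [4]
  Insert 6 (step 5): P = [2, 6] / [3, 8] / [5];  Q = [1, 2] / [3, 5] / [4]
  Insert 7 (step 6): P = [2, 6, 7] / [3, 8] / [5];  Q = [1, 2, 6] / [3, 5] / [4]
  Insert 1 (step 7): P = [1, 6, 7] / [2, 8] / [3] / [5];  Q = [1, 2, 6] / [3, 5] / [4] / [7]
  Insert 4 (step 8): P = [1, 4, 7] / [2, 6] / [3, 8] / [5];  Q = [1, 2, 6] / [3, 5] / [4, 8] / [7]
Final shape: (3, 2, 2, 1).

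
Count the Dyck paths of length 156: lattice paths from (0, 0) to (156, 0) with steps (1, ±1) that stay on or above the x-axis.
C_78 = 73745243611532458459690151854647329239335600

These Dyck paths are counted by the Catalan number C_n = (1/(n + 1)) · C(2n, n). For n = 78: C_78 = (1/79) · C(156, 78) = 5825874245311064218315521996517139009907512400/79 = 73745243611532458459690151854647329239335600.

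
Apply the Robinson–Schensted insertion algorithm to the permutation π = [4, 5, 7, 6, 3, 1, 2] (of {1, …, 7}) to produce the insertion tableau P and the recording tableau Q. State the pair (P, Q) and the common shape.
P = [1, 2, 6] / [3, 5] / [4] / [7];  Q = [1, 2, 3] / [4, 7] / [5] / [6];  common shape = (3, 2, 1, 1)

Row-insert the values π_1, π_2, … into P one at a time, bumping the leftmost entry strictly greater than the inserted value down to the next row. The recording tableau Q records, in position (i, j), the step at which that cell was added to P.
  Insert 4 (step 1): P = [4];  Q = [1]
  Insert 5 (step 2): P = [4, 5];  Q = [1, 2]
  Insert 7 (step 3): P = [4, 5, 7];  Q = [1, 2, 3]
  Insert 6 (step 4): P = [4, 5, 6] / [7];  Q = [1, 2, 3] / [4]
  Insert 3 (step 5): P = [3, 5, 6] / [4] / [7];  Q = [1, 2, 3] / [4] / [5]
  Insert 1 (step 6): P = [1, 5, 6] / [3] / [4] / [7];  Q = [1, 2, 3] / [4] / [5] / [6]
  Insert 2 (step 7): P = [1, 2, 6] / [3, 5] / [4] / [7];  Q = [1, 2, 3] / [4, 7] / [5] / [6]
Final shape: (3, 2, 1, 1).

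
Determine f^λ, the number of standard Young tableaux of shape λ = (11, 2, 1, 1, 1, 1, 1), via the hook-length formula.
# SYT of shape (11, 2, 1, 1, 1, 1, 1) = 112320

Hook-length formula: f^λ = n! / Π hook(c), product over all cells c of the Young diagram. For λ = (11, 2, 1, 1, 1, 1, 1), n = 18 boxes. Hook lengths by row (left-to-right, top-to-bottom): [17, 11, 9, 8, 7, 6, 5, 4, 3, 2, 1]; [7, 1]; [5]; [4]; [3]; [2]; [1]. Product of hooks = 57001190400. So f^λ = 18! / 57001190400 = 6402373705728000 / 57001190400 = 112320.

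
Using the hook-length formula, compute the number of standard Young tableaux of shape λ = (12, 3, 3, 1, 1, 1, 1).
# SYT of shape (12, 3, 3, 1, 1, 1, 1) = 68395250

Hook-length formula: f^λ = n! / Π hook(c), product over all cells c of the Young diagram. For λ = (12, 3, 3, 1, 1, 1, 1), n = 22 boxes. Hook lengths by row (left-to-right, top-to-bottom): [18, 13, 12, 9, 8, 7, 6, 5, 4, 3, 2, 1]; [8, 3, 2]; [7, 2, 1]; [4]; [3]; [2]; [1]. Product of hooks = 16433900421120. So f^λ = 22! / 16433900421120 = 1124000727777607680000 / 16433900421120 = 68395250.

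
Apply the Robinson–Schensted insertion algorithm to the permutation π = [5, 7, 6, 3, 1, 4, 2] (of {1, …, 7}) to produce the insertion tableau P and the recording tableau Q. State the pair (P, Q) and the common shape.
P = [1, 2] / [3, 4] / [5, 6] / [7];  Q = [1, 2] / [3, 6] / [4, 7] / [5];  common shape = (2, 2, 2, 1)

Row-insert the values π_1, π_2, … into P one at a time, bumping the leftmost entry strictly greater than the inserted value down to the next row. The recording tableau Q records, in position (i, j), the step at which that cell was added to P.
  Insert 5 (step 1): P = [5];  Q = [1]
  Insert 7 (step 2): P = [5, 7];  Q = [1, 2]
  Insert 6 (step 3): P = [5, 6] / [7];  Q = [1, 2] / [3]
  Insert 3 (step 4): P = [3, 6] / [5] / [7];  Q = [1, 2] / [3] / [4]
  Insert 1 (step 5): P = [1, 6] / [3] / [5] / [7];  Q = [1, 2] / [3] / [4] / [5]
  Insert 4 (step 6): P = [1, 4] / [3, 6] / [5] / [7];  Q = [1, 2] / [3, 6] / [4] / [5]
  Insert 2 (step 7): P = [1, 2] / [3, 4] / [5, 6] / [7];  Q = [1, 2] / [3, 6] / [4, 7] / [5]
Final shape: (2, 2, 2, 1).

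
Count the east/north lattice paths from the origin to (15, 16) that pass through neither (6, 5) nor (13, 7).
Number of paths = 219593835

Inclusion–exclusion. Total paths: C(31, 15) = 300540195. Through P₁: C(11, 6)·C(20, 9) = 77597520. Through P₂: C(20, 13)·C(11, 2) = 4263600. Since P₁ is strictly southwest of P₂, a monotone path through both must visit P₁ then P₂; paths through both = C(11, 6)·C(9, 7)·C(11, 2) = 914760. Avoid both = 300540195 − 77597520 − 4263600 + 914760 = 219593835.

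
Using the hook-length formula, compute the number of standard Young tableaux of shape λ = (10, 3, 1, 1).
# SYT of shape (10, 3, 1, 1) = 11088

Hook-length formula: f^λ = n! / Π hook(c), product over all cells c of the Young diagram. For λ = (10, 3, 1, 1), n = 15 boxes. Hook lengths by row (left-to-right, top-to-bottom): [13, 10, 9, 7, 6, 5, 4, 3, 2, 1]; [5, 2, 1]; [2]; [1]. Product of hooks = 117936000. So f^λ = 15! / 117936000 = 1307674368000 / 117936000 = 11088.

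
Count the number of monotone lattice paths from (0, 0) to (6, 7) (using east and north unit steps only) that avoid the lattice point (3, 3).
Number of paths = 1016

Total paths from (0, 0) to (6, 7): C(13, 6) = 1716. Paths through (3, 3): (paths (0, 0) → (3, 3)) × (paths (3, 3) → (6, 7)) = C(6, 3) · C(7, 3) = 20 · 35 = 700. Avoidance count = 1716 − 700 = 1016.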